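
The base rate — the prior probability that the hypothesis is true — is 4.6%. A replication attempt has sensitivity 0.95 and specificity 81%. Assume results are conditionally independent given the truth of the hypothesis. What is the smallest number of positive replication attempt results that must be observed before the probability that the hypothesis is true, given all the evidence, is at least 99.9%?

Prior odds = 0.046/0.954 = 23/477.
False-positive rate = 1 − 0.81 = 0.19; likelihood ratio of a positive = 0.95/0.19 = 5.
Target posterior odds = 0.999/0.001 = 999.
Need (23/477) × 5ⁿ ≥ 999, i.e. 5ⁿ ≥ 476523/23.
5⁶ = 15625 falls short of 476523/23 but 5⁷ = 78125 reaches it, so n = 7.

7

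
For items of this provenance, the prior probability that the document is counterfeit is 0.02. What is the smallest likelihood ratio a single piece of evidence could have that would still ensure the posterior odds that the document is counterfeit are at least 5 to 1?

245

Prior odds = 0.02/0.98 = 1/49.
Target odds = 5.
Required Bayes factor = 5 ÷ (1/49) = 245.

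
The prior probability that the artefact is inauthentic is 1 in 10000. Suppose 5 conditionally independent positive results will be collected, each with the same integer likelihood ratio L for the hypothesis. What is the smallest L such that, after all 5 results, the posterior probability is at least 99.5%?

19

Prior odds = 0.0001/0.9999 = 1/9999.
Target odds = 0.995/0.005 = 199.
Need L⁵ ≥ 199 ÷ (1/9999) = 1989801.
18⁵ = 1889568 < 1989801 ≤ 2476099 = 19⁵, so L = 19.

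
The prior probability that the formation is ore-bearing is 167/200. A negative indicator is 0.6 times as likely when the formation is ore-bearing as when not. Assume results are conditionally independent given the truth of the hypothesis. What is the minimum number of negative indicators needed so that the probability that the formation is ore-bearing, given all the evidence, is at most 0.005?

14

Prior odds = 0.835/0.165 = 167/33.
Likelihood ratio per negative indicator = 0.6.
Target posterior odds = 0.005/0.995 = 1/199.
Require 0.6ⁿ ≤ 1/199 ÷ (167/33) = 33/33233.
0.6¹³ ≈0.00130607 is still above 33/33233 but 0.6¹⁴ ≈0.000783642 is at or below it, so n = 14.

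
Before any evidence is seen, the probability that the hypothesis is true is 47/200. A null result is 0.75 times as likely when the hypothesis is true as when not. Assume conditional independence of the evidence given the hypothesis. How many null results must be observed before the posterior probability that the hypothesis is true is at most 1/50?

Prior odds = 0.235/0.765 = 47/153.
Likelihood ratio per null result = 0.75.
Target posterior odds = 0.02/0.98 = 1/49.
Need (47/153) × 0.75ⁿ ≤ 1/49, i.e. 0.75ⁿ ≤ 153/2303.
0.75⁹ = 19683/262144 is still above 153/2303 but 0.75¹⁰ = 59049/1048576 is at or below it, so n = 10.

10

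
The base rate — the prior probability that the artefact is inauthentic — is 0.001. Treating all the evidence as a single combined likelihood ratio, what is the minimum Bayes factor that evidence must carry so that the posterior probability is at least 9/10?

8991

Prior odds = 0.001/0.999 = 1/999.
Target odds = 0.9/0.1 = 9.
Required Bayes factor = 9 ÷ (1/999) = 8991.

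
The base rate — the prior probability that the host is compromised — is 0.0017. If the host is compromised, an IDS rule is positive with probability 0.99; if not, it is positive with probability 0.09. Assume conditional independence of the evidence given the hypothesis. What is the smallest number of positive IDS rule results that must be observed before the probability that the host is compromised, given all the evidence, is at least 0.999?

Prior odds: 0.0017 ÷ 0.9983 = 17/9983.
Likelihood ratio of a positive = 0.99/0.09 = 11.
Target posterior odds = 0.999/0.001 = 999.
Need (17/9983) × 11ⁿ ≥ 999, i.e. 11ⁿ ≥ 9973017/17.
11⁵ = 161051 falls short of 9973017/17 but 11⁶ = 1771561 reaches it, so n = 6.

6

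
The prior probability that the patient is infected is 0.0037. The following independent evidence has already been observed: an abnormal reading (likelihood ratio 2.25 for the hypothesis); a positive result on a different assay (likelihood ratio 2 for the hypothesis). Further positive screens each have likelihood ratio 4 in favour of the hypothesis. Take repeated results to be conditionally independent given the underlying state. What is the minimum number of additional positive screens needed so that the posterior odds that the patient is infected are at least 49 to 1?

6

Prior odds = 0.0037/0.9963 = 37/9963.
Combined Bayes factor of the evidence already in hand = 2.25 × 2 = 4.5.
Odds after that evidence = (37/9963) × 4.5 = 37/2214.
Target odds = 49.
Need 4ⁿ ≥ 49 ÷ (37/2214) = 108486/37.
4⁵ = 1024 falls short of 108486/37 but 4⁶ = 4096 reaches it, so n = 6.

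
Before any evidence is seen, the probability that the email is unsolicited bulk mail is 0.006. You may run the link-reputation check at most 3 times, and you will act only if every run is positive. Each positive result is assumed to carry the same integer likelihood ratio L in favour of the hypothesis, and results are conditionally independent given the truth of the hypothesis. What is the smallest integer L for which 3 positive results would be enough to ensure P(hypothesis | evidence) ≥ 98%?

Prior odds = 0.006/0.994 = 3/497.
Target odds = 0.98/0.02 = 49.
Need L³ ≥ 49 ÷ (3/497) = 24353/3.
20³ = 8000 < 24353/3 ≤ 9261 = 21³, so L = 21.

21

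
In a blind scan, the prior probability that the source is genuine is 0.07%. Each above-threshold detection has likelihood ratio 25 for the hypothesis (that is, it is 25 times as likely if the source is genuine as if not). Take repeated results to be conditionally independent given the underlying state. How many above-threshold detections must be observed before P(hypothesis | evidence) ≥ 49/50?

Prior odds: 0.0007 ÷ 0.9993 = 7/9993.
Likelihood ratio per above-threshold detection = 25.
Target odds: 0.98 ÷ 0.02 = 49.
Need (7/9993) × 25ⁿ ≥ 49, i.e. 25ⁿ ≥ 69951.
25³ = 15625 falls short of 69951 but 25⁴ = 390625 reaches it, so n = 4.

4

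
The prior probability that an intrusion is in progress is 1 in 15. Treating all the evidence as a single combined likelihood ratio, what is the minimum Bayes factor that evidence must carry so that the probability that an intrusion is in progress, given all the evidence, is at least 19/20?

Prior odds = (1/15)/(14/15) = 1/14.
Target odds = 0.95/0.05 = 19.
Required Bayes factor = 19 ÷ (1/14) = 266.

266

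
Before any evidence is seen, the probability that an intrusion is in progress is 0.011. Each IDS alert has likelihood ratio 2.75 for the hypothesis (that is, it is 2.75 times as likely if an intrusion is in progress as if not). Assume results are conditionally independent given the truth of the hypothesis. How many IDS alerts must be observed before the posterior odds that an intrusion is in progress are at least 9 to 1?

Prior odds: 0.011 ÷ 0.989 = 11/989.
Likelihood ratio per IDS alert = 2.75.
Target odds = 9.
Require 2.75ⁿ ≥ 9 ÷ (11/989) = 8901/11.
2.75⁶ = 1771561/4096 falls short of 8901/11 but 2.75⁷ = 19487171/16384 reaches it, so n = 7.

7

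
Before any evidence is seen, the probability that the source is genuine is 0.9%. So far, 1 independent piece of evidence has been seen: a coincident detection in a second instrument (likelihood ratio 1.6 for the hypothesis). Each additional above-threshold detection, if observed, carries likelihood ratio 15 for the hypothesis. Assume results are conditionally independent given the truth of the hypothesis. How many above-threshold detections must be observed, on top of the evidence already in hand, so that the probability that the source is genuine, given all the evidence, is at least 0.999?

5

Prior odds = 0.009/0.991 = 9/991.
Bayes factor of the evidence already in hand = 1.6.
Odds after that evidence = (9/991) × 1.6 = 72/4955.
Target odds = 0.999/0.001 = 999.
Need 15ⁿ ≥ 999 ÷ (72/4955) = 68750.625.
15⁴ = 50625 falls short of 68750.625 but 15⁵ = 759375 reaches it, so n = 5.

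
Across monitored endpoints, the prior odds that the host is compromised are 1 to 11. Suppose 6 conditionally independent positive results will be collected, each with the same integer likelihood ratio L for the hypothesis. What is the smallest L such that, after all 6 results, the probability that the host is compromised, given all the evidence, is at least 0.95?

3

Prior odds = 1/11.
Target odds = 0.95/0.05 = 19.
Need L⁶ ≥ 19 ÷ (1/11) = 209.
2⁶ = 64 < 209 ≤ 729 = 3⁶, so L = 3.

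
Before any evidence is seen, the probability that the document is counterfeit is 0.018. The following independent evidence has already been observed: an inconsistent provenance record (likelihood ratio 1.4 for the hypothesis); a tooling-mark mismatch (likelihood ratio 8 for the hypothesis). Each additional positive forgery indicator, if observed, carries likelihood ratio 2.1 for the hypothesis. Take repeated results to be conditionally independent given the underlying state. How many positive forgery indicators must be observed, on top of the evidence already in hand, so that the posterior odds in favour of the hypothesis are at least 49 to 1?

Prior odds = 0.018/0.982 = 9/491.
Combined Bayes factor of the evidence already in hand = 1.4 × 8 = 11.2.
Odds after that evidence = (9/491) × 11.2 = 504/2455.
Target odds = 49.
Need 2.1ⁿ ≥ 49 ÷ (504/2455) = 17185/72.
2.1⁷ ≈180.109 falls short of 17185/72 but 2.1⁸ ≈378.229 reaches it, so n = 8.

8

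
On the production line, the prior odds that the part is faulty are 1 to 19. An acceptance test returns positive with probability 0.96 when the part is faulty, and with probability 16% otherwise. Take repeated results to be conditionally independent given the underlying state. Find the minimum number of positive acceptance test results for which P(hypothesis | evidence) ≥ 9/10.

Prior odds = 1/19.
Likelihood ratio of a positive result = 0.96/0.16 = 6.
Target posterior odds = 0.9/0.1 = 9.
Need (1/19) × 6ⁿ ≥ 9, i.e. 6ⁿ ≥ 171.
6² = 36 falls short of 171 but 6³ = 216 reaches it, so n = 3.

3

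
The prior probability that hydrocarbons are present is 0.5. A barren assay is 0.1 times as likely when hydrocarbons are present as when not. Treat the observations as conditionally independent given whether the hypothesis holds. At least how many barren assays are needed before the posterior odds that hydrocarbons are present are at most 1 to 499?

Prior odds = 0.5/0.5 = 1.
Likelihood ratio per barren assay = 0.1.
Target odds = 1/499.
Require 0.1ⁿ ≤ 1/499 ÷ 1 = 1/499.
0.1² = 0.01 is still above 1/499 but 0.1³ = 0.001 is at or below it, so n = 3.

3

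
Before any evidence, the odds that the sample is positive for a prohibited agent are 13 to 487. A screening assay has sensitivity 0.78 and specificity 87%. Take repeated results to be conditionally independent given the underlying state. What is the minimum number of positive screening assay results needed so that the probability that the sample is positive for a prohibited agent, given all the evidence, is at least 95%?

Prior odds = 13/487.
False-positive rate = 1 − 0.87 = 0.13; likelihood ratio of a positive = 0.78/0.13 = 6.
Target odds: 0.95 ÷ 0.05 = 19.
Need (13/487) × 6ⁿ ≥ 19, i.e. 6ⁿ ≥ 9253/13.
6³ = 216 falls short of 9253/13 but 6⁴ = 1296 reaches it, so n = 4.

4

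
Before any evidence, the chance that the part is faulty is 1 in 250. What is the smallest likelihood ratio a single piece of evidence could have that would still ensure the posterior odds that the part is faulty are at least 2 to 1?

498

Prior odds = 0.004/0.996 = 1/249.
Target odds = 2.
Required Bayes factor = 2 ÷ (1/249) = 498.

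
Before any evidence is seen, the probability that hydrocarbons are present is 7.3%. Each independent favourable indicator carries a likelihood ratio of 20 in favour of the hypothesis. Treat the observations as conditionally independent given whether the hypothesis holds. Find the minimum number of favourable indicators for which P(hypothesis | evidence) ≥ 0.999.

Prior odds = 0.073/0.927 = 73/927.
Likelihood ratio per favourable indicator = 20.
Target odds: 0.999 ÷ 0.001 = 999.
Need (73/927) × 20ⁿ ≥ 999, i.e. 20ⁿ ≥ 926073/73.
20³ = 8000 falls short of 926073/73 but 20⁴ = 160000 reaches it, so n = 4.

4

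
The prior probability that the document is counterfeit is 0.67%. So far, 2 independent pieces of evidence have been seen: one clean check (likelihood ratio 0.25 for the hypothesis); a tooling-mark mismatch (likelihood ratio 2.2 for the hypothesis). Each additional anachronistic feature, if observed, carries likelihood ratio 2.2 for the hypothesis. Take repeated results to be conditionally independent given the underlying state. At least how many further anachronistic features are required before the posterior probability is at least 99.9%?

Prior odds = 0.0067/0.9933 = 67/9933.
Combined Bayes factor of the evidence already in hand = 0.25 × 2.2 = 0.55.
Odds after that evidence = (67/9933) × 0.55 = 67/18060.
Target odds = 0.999/0.001 = 999.
Need 2.2ⁿ ≥ 999 ÷ (67/18060) = 18041940/67.
2.2¹⁵ ≈136880 falls short of 18041940/67 but 2.2¹⁶ ≈301136 reaches it, so n = 16.

16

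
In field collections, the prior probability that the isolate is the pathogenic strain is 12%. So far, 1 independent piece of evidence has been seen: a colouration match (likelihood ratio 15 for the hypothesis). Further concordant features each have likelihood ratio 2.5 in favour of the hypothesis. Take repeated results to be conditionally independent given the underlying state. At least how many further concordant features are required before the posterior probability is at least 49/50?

Prior odds = 0.12/0.88 = 3/22.
Bayes factor of the evidence already in hand = 15.
Odds after that evidence = (3/22) × 15 = 45/22.
Target odds = 0.98/0.02 = 49.
Need 2.5ⁿ ≥ 49 ÷ (45/22) = 1078/45.
2.5³ = 15.625 falls short of 1078/45 but 2.5⁴ = 39.0625 reaches it, so n = 4.

4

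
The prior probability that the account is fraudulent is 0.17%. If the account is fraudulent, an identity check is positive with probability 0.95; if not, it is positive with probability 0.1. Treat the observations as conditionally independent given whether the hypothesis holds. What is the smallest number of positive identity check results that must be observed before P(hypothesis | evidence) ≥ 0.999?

6

Prior odds = 0.0017/0.9983 = 17/9983.
Likelihood ratio of a positive = 0.95/0.1 = 9.5.
Target odds: 0.999 ÷ 0.001 = 999.
Require 9.5ⁿ ≥ 999 ÷ (17/9983) = 9973017/17.
9.5⁵ = 77378.09375 falls short of 9973017/17 but 9.5⁶ = 47045881/64 reaches it, so n = 6.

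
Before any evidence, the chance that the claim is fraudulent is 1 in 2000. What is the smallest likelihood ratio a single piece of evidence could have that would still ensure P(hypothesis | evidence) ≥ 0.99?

197901

Prior odds = 0.0005/0.9995 = 1/1999.
Target odds = 0.99/0.01 = 99.
Required Bayes factor = 99 ÷ (1/1999) = 197901.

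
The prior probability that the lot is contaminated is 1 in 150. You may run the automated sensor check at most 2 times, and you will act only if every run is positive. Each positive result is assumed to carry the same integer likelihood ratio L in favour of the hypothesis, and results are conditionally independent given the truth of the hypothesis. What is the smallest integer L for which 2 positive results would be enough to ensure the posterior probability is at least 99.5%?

Prior odds = (1/150)/(149/150) = 1/149.
Target odds = 0.995/0.005 = 199.
Need L² ≥ 199 ÷ (1/149) = 29651.
172² = 29584 < 29651 ≤ 29929 = 173², so L = 173.

173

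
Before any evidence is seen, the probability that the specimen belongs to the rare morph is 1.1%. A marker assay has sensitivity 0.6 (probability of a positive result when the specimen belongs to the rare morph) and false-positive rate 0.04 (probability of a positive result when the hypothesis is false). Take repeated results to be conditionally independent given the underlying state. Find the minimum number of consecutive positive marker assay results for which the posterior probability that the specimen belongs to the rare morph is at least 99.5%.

4

Prior odds: 0.011 ÷ 0.989 = 11/989.
Likelihood ratio of a positive result = 0.6/0.04 = 15.
Target odds: 0.995 ÷ 0.005 = 199.
Need (11/989) × 15ⁿ ≥ 199, i.e. 15ⁿ ≥ 196811/11.
15³ = 3375 falls short of 196811/11 but 15⁴ = 50625 reaches it, so n = 4.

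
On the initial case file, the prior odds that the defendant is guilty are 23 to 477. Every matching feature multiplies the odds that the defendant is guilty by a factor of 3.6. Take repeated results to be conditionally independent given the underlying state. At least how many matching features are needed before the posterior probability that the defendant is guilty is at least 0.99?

Prior odds = 23/477.
Likelihood ratio per matching feature = 3.6.
Target posterior odds = 0.99/0.01 = 99.
Require 3.6ⁿ ≥ 99 ÷ (23/477) = 47223/23.
3.6⁵ = 604.66176 falls short of 47223/23 but 3.6⁶ = 34012224/15625 reaches it, so n = 6.

6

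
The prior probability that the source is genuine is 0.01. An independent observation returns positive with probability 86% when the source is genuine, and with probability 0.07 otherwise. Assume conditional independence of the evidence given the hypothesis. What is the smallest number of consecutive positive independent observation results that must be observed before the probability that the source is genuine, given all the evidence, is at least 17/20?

3

Prior odds = 0.01/0.99 = 1/99.
Likelihood ratio of a positive result = 0.86/0.07 = 86/7.
Target odds: 0.85 ÷ 0.15 = 17/3.
Require (86/7)ⁿ ≥ 17/3 ÷ (1/99) = 561.
(86/7)² = 7396/49 falls short of 561 but (86/7)³ = 636056/343 reaches it, so n = 3.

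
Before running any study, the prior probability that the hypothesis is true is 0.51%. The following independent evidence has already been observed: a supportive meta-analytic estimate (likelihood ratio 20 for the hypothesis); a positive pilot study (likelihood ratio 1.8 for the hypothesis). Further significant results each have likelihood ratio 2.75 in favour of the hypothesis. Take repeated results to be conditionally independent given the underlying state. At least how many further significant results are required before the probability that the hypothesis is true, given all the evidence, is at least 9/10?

Prior odds = 0.0051/0.9949 = 51/9949.
Combined Bayes factor of the evidence already in hand = 20 × 1.8 = 36.
Odds after that evidence = (51/9949) × 36 = 1836/9949.
Target odds = 0.9/0.1 = 9.
Need 2.75ⁿ ≥ 9 ÷ (1836/9949) = 9949/204.
2.75³ = 20.796875 falls short of 9949/204 but 2.75⁴ = 57.19140625 reaches it, so n = 4.

4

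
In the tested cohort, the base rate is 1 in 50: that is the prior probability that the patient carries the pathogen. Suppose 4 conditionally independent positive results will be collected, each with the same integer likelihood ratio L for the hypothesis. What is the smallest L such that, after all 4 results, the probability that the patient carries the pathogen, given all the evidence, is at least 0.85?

5

Prior odds = 0.02/0.98 = 1/49.
Target odds = 0.85/0.15 = 17/3.
Need L⁴ ≥ 17/3 ÷ (1/49) = 833/3.
4⁴ = 256 < 833/3 ≤ 625 = 5⁴, so L = 5.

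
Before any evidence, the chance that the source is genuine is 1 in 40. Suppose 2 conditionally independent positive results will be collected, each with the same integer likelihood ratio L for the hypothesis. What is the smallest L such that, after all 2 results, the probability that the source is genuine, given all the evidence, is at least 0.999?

198

Prior odds = 0.025/0.975 = 1/39.
Target odds = 0.999/0.001 = 999.
Need L² ≥ 999 ÷ (1/39) = 38961.
197² = 38809 < 38961 ≤ 39204 = 198², so L = 198.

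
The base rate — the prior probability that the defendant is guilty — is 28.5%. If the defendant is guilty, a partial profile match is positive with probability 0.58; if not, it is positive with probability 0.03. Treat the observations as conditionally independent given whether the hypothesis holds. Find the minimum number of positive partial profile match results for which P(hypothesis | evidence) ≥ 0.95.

2

Prior odds: 0.285 ÷ 0.715 = 57/143.
Likelihood ratio of a positive = 0.58/0.03 = 58/3.
Target posterior odds = 0.95/0.05 = 19.
Require (58/3)ⁿ ≥ 19 ÷ (57/143) = 143/3.
(58/3)¹ = 58/3 falls short of 143/3 but (58/3)² = 3364/9 reaches it, so n = 2.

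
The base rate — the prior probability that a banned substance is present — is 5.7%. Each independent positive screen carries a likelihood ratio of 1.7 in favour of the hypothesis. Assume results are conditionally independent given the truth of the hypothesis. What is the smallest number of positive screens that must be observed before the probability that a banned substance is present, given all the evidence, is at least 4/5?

Prior odds = 0.057/0.943 = 57/943.
Likelihood ratio per positive screen = 1.7.
Target odds: 0.8 ÷ 0.2 = 4.
Need (57/943) × 1.7ⁿ ≥ 4, i.e. 1.7ⁿ ≥ 3772/57.
1.7⁷ = 410338673/10000000 falls short of 3772/57 but 1.7⁸ ≈69.7576 reaches it, so n = 8.

8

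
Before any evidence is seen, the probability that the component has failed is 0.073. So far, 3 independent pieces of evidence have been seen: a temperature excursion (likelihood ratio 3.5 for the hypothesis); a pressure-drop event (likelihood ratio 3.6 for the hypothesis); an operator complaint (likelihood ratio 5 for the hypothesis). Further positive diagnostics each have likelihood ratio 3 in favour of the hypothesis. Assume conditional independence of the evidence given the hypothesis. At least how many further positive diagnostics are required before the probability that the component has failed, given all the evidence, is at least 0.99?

Prior odds = 0.073/0.927 = 73/927.
Combined Bayes factor of the evidence already in hand = 3.5 × 3.6 × 5 = 63.
Odds after that evidence = (73/927) × 63 = 511/103.
Target odds = 0.99/0.01 = 99.
Need 3ⁿ ≥ 99 ÷ (511/103) = 10197/511.
3² = 9 falls short of 10197/511 but 3³ = 27 reaches it, so n = 3.

3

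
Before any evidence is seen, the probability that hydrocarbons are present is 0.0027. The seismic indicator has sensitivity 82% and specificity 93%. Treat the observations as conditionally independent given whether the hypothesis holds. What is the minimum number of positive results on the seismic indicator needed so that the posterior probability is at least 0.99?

5

Prior odds: 0.0027 ÷ 0.9973 = 27/9973.
False-positive rate = 1 − 0.93 = 0.07; likelihood ratio of a positive = 0.82/0.07 = 82/7.
Target odds: 0.99 ÷ 0.01 = 99.
Need (27/9973) × (82/7)ⁿ ≥ 99, i.e. (82/7)ⁿ ≥ 109703/3.
(82/7)⁴ = 45212176/2401 falls short of 109703/3 but (82/7)⁵ ≈220587 reaches it, so n = 5.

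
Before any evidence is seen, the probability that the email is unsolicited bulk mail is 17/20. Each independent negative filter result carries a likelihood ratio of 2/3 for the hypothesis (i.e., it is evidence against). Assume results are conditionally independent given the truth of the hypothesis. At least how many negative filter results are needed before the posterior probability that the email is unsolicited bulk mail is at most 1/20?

Prior odds = 0.85/0.15 = 17/3.
Likelihood ratio per negative filter result = 2/3.
Target posterior odds = 0.05/0.95 = 1/19.
Require (2/3)ⁿ ≤ 1/19 ÷ (17/3) = 3/323.
(2/3)¹¹ = 2048/177147 is still above 3/323 but (2/3)¹² = 4096/531441 is at or below it, so n = 12.

12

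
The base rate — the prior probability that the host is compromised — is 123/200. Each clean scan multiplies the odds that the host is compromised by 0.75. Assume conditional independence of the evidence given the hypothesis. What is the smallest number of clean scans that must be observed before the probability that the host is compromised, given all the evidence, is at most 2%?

Prior odds: 0.615 ÷ 0.385 = 123/77.
Likelihood ratio per clean scan = 0.75.
Target odds: 0.02 ÷ 0.98 = 1/49.
Require 0.75ⁿ ≤ 1/49 ÷ (123/77) = 11/861.
0.75¹⁵ ≈0.0133635 is still above 11/861 but 0.75¹⁶ ≈0.0100226 is at or below it, so n = 16.

16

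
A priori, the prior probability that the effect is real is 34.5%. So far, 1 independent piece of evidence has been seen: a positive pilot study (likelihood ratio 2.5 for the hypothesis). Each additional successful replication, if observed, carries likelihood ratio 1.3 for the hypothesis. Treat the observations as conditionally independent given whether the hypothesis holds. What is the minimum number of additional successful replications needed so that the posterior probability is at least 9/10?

Prior odds = 0.345/0.655 = 69/131.
Bayes factor of the evidence already in hand = 2.5.
Odds after that evidence = (69/131) × 2.5 = 345/262.
Target odds = 0.9/0.1 = 9.
Need 1.3ⁿ ≥ 9 ÷ (345/262) = 786/115.
1.3⁷ = 62748517/10000000 falls short of 786/115 but 1.3⁸ = 815730721/100000000 reaches it, so n = 8.

8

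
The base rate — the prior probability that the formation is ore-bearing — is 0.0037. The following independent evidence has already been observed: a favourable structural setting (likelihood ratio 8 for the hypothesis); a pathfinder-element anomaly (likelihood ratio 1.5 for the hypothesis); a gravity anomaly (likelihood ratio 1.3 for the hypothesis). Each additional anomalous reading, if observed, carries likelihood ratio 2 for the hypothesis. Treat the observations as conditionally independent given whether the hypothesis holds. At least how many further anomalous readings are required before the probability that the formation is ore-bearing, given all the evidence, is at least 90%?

Prior odds = 0.0037/0.9963 = 37/9963.
Combined Bayes factor of the evidence already in hand = 8 × 1.5 × 1.3 = 15.6.
Odds after that evidence = (37/9963) × 15.6 = 962/16605.
Target odds = 0.9/0.1 = 9.
Need 2ⁿ ≥ 9 ÷ (962/16605) = 149445/962.
2⁷ = 128 falls short of 149445/962 but 2⁸ = 256 reaches it, so n = 8.

8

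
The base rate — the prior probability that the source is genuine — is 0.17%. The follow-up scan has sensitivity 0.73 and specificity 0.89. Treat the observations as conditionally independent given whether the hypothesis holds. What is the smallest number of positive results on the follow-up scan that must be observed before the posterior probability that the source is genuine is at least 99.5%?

7

Prior odds: 0.0017 ÷ 0.9983 = 17/9983.
False-positive rate = 1 − 0.89 = 0.11; likelihood ratio of a positive = 0.73/0.11 = 73/11.
Target odds: 0.995 ÷ 0.005 = 199.
Require (73/11)ⁿ ≥ 199 ÷ (17/9983) = 1986617/17.
(73/11)⁶ ≈85424.2 falls short of 1986617/17 but (73/11)⁷ ≈566906 reaches it, so n = 7.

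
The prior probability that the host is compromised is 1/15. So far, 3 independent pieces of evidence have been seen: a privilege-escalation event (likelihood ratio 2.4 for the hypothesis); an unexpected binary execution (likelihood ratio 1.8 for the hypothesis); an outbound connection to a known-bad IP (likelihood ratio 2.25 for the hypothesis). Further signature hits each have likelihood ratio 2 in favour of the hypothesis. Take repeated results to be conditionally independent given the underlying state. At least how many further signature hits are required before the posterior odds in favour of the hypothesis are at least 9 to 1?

4

Prior odds = (1/15)/(14/15) = 1/14.
Combined Bayes factor of the evidence already in hand = 2.4 × 1.8 × 2.25 = 9.72.
Odds after that evidence = (1/14) × 9.72 = 243/350.
Target odds = 9.
Need 2ⁿ ≥ 9 ÷ (243/350) = 350/27.
2³ = 8 falls short of 350/27 but 2⁴ = 16 reaches it, so n = 4.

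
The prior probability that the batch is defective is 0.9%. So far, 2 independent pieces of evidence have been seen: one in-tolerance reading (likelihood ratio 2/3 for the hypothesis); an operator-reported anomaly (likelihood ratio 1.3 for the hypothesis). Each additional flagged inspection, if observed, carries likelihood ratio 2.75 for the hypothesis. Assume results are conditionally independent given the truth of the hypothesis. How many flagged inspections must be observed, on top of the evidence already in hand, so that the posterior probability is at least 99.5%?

Prior odds = 0.009/0.991 = 9/991.
Combined Bayes factor of the evidence already in hand = (2/3) × 1.3 = 13/15.
Odds after that evidence = (9/991) × 13/15 = 39/4955.
Target odds = 0.995/0.005 = 199.
Need 2.75ⁿ ≥ 199 ÷ (39/4955) = 986045/39.
2.75¹⁰ ≈24735.9 falls short of 986045/39 but 2.75¹¹ ≈68023.6 reaches it, so n = 11.

11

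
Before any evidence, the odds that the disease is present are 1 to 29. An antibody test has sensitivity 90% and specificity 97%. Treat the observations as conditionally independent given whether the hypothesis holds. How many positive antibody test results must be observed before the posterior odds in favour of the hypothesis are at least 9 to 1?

2

Prior odds = 1/29.
False-positive rate = 1 − 0.97 = 0.03; likelihood ratio of a positive = 0.9/0.03 = 30.
Target odds = 9.
Need (1/29) × 30ⁿ ≥ 9, i.e. 30ⁿ ≥ 261.
30¹ = 30 falls short of 261 but 30² = 900 reaches it, so n = 2.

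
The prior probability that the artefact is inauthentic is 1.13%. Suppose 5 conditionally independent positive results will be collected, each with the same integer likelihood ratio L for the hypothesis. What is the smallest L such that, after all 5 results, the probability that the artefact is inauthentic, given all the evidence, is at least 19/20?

5

Prior odds = 0.0113/0.9887 = 113/9887.
Target odds = 0.95/0.05 = 19.
Need L⁵ ≥ 19 ÷ (113/9887) = 187853/113.
4⁵ = 1024 < 187853/113 ≤ 3125 = 5⁵, so L = 5.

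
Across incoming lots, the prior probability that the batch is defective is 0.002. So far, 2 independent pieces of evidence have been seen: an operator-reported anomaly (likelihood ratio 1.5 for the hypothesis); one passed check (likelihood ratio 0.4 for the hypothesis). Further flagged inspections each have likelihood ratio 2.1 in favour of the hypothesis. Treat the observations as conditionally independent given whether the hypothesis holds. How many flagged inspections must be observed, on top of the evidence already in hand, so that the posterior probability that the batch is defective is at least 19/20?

14

Prior odds = 0.002/0.998 = 1/499.
Combined Bayes factor of the evidence already in hand = 1.5 × 0.4 = 0.6.
Odds after that evidence = (1/499) × 0.6 = 3/2495.
Target odds = 0.95/0.05 = 19.
Need 2.1ⁿ ≥ 19 ÷ (3/2495) = 47405/3.
2.1¹³ ≈15447.2 falls short of 47405/3 but 2.1¹⁴ ≈32439.2 reaches it, so n = 14.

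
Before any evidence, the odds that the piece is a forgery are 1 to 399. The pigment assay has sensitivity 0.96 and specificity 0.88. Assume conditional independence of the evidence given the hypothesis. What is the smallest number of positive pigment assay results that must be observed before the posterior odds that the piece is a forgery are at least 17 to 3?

4

Prior odds = 1/399.
False-positive rate = 1 − 0.88 = 0.12; likelihood ratio of a positive = 0.96/0.12 = 8.
Target odds = 17/3.
Need (1/399) × 8ⁿ ≥ 17/3, i.e. 8ⁿ ≥ 2261.
8³ = 512 falls short of 2261 but 8⁴ = 4096 reaches it, so n = 4.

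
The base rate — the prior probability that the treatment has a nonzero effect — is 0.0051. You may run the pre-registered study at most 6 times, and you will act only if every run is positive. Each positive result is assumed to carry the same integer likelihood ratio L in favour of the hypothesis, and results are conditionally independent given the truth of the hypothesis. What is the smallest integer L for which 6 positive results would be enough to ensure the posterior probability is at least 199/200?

6

Prior odds = 0.0051/0.9949 = 51/9949.
Target odds = 0.995/0.005 = 199.
Need L⁶ ≥ 199 ÷ (51/9949) = 1979851/51.
5⁶ = 15625 < 1979851/51 ≤ 46656 = 6⁶, so L = 6.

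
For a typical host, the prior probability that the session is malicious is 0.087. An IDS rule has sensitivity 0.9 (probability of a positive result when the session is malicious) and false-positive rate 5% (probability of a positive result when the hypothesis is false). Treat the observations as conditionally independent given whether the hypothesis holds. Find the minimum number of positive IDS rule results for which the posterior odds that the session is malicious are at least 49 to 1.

3

Prior odds: 0.087 ÷ 0.913 = 87/913.
Likelihood ratio of a positive result = 0.9/0.05 = 18.
Target odds = 49.
Require 18ⁿ ≥ 49 ÷ (87/913) = 44737/87.
18² = 324 falls short of 44737/87 but 18³ = 5832 reaches it, so n = 3.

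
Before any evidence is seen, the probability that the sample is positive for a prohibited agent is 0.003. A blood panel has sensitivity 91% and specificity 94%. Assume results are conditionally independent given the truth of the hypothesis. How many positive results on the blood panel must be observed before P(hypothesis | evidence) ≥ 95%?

Prior odds = 0.003/0.997 = 3/997.
False-positive rate = 1 − 0.94 = 0.06; likelihood ratio of a positive = 0.91/0.06 = 91/6.
Target odds: 0.95 ÷ 0.05 = 19.
Require (91/6)ⁿ ≥ 19 ÷ (3/997) = 18943/3.
(91/6)³ = 753571/216 falls short of 18943/3 but (91/6)⁴ = 68574961/1296 reaches it, so n = 4.

4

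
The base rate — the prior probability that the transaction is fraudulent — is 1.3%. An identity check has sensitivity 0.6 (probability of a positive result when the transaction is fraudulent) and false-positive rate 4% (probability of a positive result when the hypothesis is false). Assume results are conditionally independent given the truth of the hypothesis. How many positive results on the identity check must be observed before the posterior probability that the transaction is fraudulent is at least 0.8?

3

Prior odds = 0.013/0.987 = 13/987.
Likelihood ratio of a positive result = 0.6/0.04 = 15.
Target posterior odds = 0.8/0.2 = 4.
Require 15ⁿ ≥ 4 ÷ (13/987) = 3948/13.
15² = 225 falls short of 3948/13 but 15³ = 3375 reaches it, so n = 3.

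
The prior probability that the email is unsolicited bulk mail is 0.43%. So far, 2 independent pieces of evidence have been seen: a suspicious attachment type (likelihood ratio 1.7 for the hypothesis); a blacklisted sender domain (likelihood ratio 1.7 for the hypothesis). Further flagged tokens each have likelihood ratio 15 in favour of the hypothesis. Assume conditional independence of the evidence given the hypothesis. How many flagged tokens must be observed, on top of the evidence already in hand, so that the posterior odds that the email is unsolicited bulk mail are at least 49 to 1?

Prior odds = 0.0043/0.9957 = 43/9957.
Combined Bayes factor of the evidence already in hand = 1.7 × 1.7 = 2.89.
Odds after that evidence = (43/9957) × 2.89 = 12427/995700.
Target odds = 49.
Need 15ⁿ ≥ 49 ÷ (12427/995700) = 48789300/12427.
15³ = 3375 falls short of 48789300/12427 but 15⁴ = 50625 reaches it, so n = 4.

4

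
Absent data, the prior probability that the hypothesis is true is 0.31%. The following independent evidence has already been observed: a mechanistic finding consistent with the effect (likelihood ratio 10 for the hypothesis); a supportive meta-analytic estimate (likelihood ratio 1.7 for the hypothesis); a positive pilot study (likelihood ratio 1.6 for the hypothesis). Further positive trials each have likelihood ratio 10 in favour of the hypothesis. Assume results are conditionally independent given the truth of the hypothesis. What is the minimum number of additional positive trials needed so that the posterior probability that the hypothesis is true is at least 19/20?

Prior odds = 0.0031/0.9969 = 31/9969.
Combined Bayes factor of the evidence already in hand = 10 × 1.7 × 1.6 = 27.2.
Odds after that evidence = (31/9969) × 27.2 = 4216/49845.
Target odds = 0.95/0.05 = 19.
Need 10ⁿ ≥ 19 ÷ (4216/49845) = 947055/4216.
10² = 100 falls short of 947055/4216 but 10³ = 1000 reaches it, so n = 3.

3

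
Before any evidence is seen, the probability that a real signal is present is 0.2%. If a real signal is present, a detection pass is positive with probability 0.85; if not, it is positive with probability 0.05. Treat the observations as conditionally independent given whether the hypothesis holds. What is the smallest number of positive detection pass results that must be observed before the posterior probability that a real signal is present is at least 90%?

3

Prior odds = 0.002/0.998 = 1/499.
Likelihood ratio of a positive = 0.85/0.05 = 17.
Target posterior odds = 0.9/0.1 = 9.
Need (1/499) × 17ⁿ ≥ 9, i.e. 17ⁿ ≥ 4491.
17² = 289 falls short of 4491 but 17³ = 4913 reaches it, so n = 3.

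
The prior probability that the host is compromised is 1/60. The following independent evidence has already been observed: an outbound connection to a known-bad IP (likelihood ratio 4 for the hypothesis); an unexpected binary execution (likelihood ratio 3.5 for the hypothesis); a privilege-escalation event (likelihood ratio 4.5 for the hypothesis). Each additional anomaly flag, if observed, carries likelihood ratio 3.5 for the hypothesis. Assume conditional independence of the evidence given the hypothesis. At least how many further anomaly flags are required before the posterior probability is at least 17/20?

Prior odds = (1/60)/(59/60) = 1/59.
Combined Bayes factor of the evidence already in hand = 4 × 3.5 × 4.5 = 63.
Odds after that evidence = (1/59) × 63 = 63/59.
Target odds = 0.85/0.15 = 17/3.
Need 3.5ⁿ ≥ 17/3 ÷ (63/59) = 1003/189.
3.5¹ = 3.5 falls short of 1003/189 but 3.5² = 12.25 reaches it, so n = 2.

2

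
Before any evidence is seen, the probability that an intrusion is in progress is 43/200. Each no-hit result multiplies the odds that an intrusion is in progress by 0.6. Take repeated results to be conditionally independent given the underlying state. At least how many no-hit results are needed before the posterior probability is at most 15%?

1

Prior odds = 0.215/0.785 = 43/157.
Likelihood ratio per no-hit result = 0.6.
Target posterior odds = 0.15/0.85 = 3/17.
Require 0.6ⁿ ≤ 3/17 ÷ (43/157) = 471/731.
0.6¹ = 0.6, which is already at or below the required 471/731; so n = 1.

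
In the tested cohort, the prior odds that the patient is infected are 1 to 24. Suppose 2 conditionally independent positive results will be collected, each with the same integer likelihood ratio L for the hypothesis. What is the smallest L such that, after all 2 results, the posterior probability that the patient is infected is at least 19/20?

Prior odds = 1/24.
Target odds = 0.95/0.05 = 19.
Need L² ≥ 19 ÷ (1/24) = 456.
21² = 441 < 456 ≤ 484 = 22², so L = 22.

22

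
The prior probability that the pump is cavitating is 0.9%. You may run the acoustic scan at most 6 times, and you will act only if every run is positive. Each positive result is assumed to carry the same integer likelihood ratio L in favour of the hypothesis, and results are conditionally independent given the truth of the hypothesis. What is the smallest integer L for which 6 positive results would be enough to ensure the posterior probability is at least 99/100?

Prior odds = 0.009/0.991 = 9/991.
Target odds = 0.99/0.01 = 99.
Need L⁶ ≥ 99 ÷ (9/991) = 10901.
4⁶ = 4096 < 10901 ≤ 15625 = 5⁶, so L = 5.

5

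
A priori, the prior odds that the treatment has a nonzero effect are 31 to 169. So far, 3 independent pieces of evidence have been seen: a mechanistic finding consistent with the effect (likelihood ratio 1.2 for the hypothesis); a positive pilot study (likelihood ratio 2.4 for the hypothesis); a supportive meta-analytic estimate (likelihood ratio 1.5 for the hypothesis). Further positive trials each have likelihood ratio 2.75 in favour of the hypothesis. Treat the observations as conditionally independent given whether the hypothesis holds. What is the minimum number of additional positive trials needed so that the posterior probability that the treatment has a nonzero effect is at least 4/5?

2

Prior odds = 31/169.
Combined Bayes factor of the evidence already in hand = 1.2 × 2.4 × 1.5 = 4.32.
Odds after that evidence = (31/169) × 4.32 = 3348/4225.
Target odds = 0.8/0.2 = 4.
Need 2.75ⁿ ≥ 4 ÷ (3348/4225) = 4225/837.
2.75¹ = 2.75 falls short of 4225/837 but 2.75² = 7.5625 reaches it, so n = 2.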